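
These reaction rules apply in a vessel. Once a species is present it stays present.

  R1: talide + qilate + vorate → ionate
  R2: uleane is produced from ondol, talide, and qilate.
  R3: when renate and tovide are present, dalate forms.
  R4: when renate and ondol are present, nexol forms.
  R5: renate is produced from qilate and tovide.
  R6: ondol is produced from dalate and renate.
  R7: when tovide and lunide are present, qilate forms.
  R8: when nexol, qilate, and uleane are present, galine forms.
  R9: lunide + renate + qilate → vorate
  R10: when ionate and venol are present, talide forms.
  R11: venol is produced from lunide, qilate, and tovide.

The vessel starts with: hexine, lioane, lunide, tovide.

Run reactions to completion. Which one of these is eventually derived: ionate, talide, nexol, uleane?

tovide and lunide present → qilate forms (R7).
qilate and tovide present → renate forms (R5).
renate and tovide present → dalate forms (R3).
dalate and renate present → ondol forms (R6).
renate and ondol present → nexol forms (R4).
talide would need ionate and venol (R10), but ionate never forms. uleane would need ondol, talide, and qilate (R2), but talide never forms. ionate would need talide, qilate, and vorate (R1), but talide never forms.

nexol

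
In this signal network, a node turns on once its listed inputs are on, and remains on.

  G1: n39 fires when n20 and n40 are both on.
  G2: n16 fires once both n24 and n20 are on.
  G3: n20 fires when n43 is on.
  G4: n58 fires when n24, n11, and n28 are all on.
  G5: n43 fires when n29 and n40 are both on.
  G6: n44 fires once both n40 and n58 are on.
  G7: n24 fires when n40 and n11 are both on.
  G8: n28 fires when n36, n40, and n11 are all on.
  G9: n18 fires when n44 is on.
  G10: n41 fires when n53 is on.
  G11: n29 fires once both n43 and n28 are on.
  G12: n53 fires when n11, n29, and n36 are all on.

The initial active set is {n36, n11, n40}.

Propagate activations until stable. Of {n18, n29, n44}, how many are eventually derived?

G7: n40 and n11 on → n24 on.
G8: n36, n40, and n11 on → n28 on.
n24, n11, and n28 are on, so n58 fires (G4).
n40 and n58 are on, so n44 fires (G6).
n44 is on, so n18 fires (G9).
n18: reached.
n29 would need n43 and n28 (G11), but n43 never turns on.
n44: reached.
Reached: n18 and n44 — 2 of the 3.

2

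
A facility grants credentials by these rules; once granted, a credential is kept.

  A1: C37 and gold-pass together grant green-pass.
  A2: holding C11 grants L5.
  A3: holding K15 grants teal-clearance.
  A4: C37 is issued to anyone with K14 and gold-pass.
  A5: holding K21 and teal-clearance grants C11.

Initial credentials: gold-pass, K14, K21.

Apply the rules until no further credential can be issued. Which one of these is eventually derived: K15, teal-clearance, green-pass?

green-pass

Holding K14 and gold-pass grants C37 (A4).
Holding C37 and gold-pass grants green-pass (A1).
No rule produces K15, and it is not given. teal-clearance would need K15 (A3), but K15 is never granted.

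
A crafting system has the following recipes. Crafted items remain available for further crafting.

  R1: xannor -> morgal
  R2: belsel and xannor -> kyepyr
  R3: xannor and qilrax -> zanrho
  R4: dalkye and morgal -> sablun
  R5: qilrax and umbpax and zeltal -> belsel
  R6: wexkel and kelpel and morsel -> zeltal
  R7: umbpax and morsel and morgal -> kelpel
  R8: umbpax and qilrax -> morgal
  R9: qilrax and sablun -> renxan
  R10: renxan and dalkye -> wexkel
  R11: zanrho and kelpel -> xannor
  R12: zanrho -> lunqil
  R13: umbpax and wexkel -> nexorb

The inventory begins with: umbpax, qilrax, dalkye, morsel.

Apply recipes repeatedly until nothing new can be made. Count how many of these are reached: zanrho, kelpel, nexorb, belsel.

3

Using R8, umbpax and qilrax make morgal.
Using R4, dalkye and morgal make sablun.
umbpax and morsel and morgal -> kelpel (R7).
Using R9, qilrax and sablun make renxan.
Using R10, renxan and dalkye make wexkel.
Using R13, umbpax and wexkel make nexorb.
wexkel and kelpel and morsel -> zeltal (R6).
Using R5, qilrax, umbpax, and zeltal make belsel.
zanrho would need xannor and qilrax (R3), but xannor is never obtained.
kelpel: reached.
nexorb: reached.
belsel: reached.
Reached: kelpel, nexorb, and belsel — 3 of the 4.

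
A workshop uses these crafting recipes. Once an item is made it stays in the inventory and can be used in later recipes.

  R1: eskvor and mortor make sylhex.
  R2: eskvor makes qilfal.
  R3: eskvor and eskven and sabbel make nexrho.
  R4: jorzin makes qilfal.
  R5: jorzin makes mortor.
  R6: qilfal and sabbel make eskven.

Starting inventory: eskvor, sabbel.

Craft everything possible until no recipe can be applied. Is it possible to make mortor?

mortor would need jorzin (R5), but jorzin is never obtained.

No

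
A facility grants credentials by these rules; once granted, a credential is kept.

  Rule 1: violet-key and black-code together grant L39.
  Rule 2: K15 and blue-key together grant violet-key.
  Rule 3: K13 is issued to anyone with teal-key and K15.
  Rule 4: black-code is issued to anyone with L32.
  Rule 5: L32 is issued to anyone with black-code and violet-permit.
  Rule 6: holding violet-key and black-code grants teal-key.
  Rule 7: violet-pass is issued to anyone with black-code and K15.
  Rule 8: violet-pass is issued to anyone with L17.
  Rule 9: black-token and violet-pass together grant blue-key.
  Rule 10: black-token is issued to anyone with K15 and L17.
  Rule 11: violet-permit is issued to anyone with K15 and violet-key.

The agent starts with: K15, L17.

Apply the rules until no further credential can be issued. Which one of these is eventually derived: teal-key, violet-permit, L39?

violet-permit

Holding L17 grants violet-pass (Rule 8).
Holding K15 and L17 grants black-token (Rule 10).
Holding black-token and violet-pass grants blue-key (Rule 9).
Holding K15 and blue-key grants violet-key (Rule 2).
Holding K15 and violet-key grants violet-permit (Rule 11).
teal-key would need violet-key and black-code (Rule 6), but black-code is never granted. L39 would need violet-key and black-code (Rule 1), but black-code is never granted.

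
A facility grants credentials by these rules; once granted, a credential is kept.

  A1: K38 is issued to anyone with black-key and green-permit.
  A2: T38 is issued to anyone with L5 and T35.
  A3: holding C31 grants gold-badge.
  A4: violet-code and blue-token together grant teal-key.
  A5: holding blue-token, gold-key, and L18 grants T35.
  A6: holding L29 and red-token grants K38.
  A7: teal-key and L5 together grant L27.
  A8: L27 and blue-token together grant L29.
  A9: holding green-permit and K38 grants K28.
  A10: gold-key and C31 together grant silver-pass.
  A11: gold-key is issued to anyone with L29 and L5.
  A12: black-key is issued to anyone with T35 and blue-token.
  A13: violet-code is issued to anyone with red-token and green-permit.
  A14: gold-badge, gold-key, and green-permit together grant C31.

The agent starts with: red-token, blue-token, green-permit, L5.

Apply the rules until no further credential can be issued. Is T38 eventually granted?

T38 would need L5 and T35 (A2), but T35 is never granted.

No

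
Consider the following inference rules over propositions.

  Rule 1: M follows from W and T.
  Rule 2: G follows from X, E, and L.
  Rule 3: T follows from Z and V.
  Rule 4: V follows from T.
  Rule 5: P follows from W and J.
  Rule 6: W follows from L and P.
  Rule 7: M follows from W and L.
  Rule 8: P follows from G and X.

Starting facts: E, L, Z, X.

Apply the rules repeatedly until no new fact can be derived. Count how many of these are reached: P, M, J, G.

3

X, E, and L hold, so G follows (Rule 2).
G and X hold, so P follows (Rule 8).
L and P hold, so W follows (Rule 6).
W and L hold, so M follows (Rule 7).
P: reached.
M: reached.
No rule produces J, and it is not given.
G: reached.
Reached: P, M, and G — 3 of the 4.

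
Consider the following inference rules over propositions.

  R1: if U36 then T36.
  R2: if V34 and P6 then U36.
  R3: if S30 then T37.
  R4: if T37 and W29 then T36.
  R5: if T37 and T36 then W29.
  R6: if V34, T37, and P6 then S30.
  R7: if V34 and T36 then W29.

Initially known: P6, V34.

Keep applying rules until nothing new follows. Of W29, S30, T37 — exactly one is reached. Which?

V34 and P6 hold, so U36 follows (R2).
U36 holds, so T36 follows (R1).
V34 and T36 hold, so W29 follows (R7).
S30 would need V34, T37, and P6 (R6), but T37 is never established. T37 would need S30 (R3), but S30 is never established.

W29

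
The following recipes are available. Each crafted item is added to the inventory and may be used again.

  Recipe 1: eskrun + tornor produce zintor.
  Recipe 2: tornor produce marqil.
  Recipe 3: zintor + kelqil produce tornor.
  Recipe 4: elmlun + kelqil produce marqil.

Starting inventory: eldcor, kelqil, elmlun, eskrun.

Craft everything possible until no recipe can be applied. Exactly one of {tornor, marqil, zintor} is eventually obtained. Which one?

marqil

elmlun + kelqil → marqil (Recipe 4).
zintor would need eskrun and tornor (Recipe 1), but tornor is never obtained. tornor would need zintor and kelqil (Recipe 3), but zintor is never obtained.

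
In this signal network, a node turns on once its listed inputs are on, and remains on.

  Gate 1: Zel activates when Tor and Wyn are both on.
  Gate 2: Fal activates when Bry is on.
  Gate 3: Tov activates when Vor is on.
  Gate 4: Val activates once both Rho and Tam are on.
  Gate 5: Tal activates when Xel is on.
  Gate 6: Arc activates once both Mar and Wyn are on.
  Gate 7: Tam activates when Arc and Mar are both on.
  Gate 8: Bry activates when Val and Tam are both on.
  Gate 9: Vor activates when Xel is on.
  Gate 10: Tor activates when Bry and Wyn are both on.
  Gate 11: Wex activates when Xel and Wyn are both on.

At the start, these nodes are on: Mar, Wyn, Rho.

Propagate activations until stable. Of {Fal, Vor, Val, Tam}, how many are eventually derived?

3

Gate 6: Mar and Wyn on → Arc on.
Gate 7: Arc and Mar on → Tam on.
Gate 4: Rho and Tam on → Val on.
Val and Tam are on, so Bry activates (Gate 8).
Gate 2: Bry on → Fal on.
Fal: reached.
Vor would need Xel (Gate 9), but Xel never turns on.
Val: reached.
Tam: reached.
Reached: Fal, Val, and Tam — 3 of the 4.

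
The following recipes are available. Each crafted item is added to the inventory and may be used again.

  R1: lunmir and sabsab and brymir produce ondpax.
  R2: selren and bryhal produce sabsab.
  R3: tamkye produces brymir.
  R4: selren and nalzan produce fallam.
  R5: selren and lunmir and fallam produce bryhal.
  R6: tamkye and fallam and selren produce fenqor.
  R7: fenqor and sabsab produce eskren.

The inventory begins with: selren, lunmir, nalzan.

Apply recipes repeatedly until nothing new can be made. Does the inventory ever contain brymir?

No

brymir would need tamkye (R3), but tamkye is never obtained.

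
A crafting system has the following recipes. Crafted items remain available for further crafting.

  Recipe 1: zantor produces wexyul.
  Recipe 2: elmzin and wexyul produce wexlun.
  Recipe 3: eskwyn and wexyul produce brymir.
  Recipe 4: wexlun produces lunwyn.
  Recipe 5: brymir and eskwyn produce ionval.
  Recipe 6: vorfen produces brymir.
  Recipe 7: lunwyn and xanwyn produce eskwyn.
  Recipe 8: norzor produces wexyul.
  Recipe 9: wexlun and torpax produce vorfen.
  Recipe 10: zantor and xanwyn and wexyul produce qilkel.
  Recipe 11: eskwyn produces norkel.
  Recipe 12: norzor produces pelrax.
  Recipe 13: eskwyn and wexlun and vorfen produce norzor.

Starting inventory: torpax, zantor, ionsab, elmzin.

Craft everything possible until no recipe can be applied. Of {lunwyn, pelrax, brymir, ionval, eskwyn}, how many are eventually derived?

Using Recipe 1, zantor makes wexyul.
Using Recipe 2, elmzin and wexyul make wexlun.
Using Recipe 9, wexlun and torpax make vorfen.
Using Recipe 4, wexlun makes lunwyn.
vorfen → brymir (Recipe 6).
lunwyn: reached.
pelrax would need norzor (Recipe 12), but norzor is never obtained.
brymir: reached.
ionval would need brymir and eskwyn (Recipe 5), but eskwyn is never obtained.
eskwyn would need lunwyn and xanwyn (Recipe 7), but xanwyn is never obtained.
Reached: lunwyn and brymir — 2 of the 5.

2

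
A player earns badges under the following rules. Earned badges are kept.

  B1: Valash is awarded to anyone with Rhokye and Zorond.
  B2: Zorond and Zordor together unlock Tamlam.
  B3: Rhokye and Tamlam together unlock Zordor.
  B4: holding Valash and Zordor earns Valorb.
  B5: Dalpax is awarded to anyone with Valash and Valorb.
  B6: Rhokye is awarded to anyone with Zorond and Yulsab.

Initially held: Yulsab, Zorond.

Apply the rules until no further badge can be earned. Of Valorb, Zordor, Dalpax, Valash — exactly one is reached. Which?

Valash

With Zorond and Yulsab, Rhokye is earned (B6).
With Rhokye and Zorond, Valash is earned (B1).
Dalpax would need Valash and Valorb (B5), but Valorb is never earned. Zordor would need Rhokye and Tamlam (B3), but Tamlam is never earned. Valorb would need Valash and Zordor (B4), but Zordor is never earned.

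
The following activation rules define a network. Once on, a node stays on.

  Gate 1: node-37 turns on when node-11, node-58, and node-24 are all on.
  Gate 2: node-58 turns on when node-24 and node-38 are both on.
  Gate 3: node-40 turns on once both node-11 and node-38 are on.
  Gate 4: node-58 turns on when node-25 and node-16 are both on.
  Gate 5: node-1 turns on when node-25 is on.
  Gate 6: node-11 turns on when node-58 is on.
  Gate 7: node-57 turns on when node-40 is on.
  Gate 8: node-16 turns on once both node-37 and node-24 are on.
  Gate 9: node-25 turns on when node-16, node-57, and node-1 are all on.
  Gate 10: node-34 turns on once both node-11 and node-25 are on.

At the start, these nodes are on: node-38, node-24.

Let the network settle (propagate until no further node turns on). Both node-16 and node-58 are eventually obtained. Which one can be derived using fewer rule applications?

node-58

node-58: Gate 2: node-24 and node-38 on → node-58 on. [1 rule application]
node-16: Gate 2: node-24 and node-38 on → node-58 on. Gate 6: node-58 on → node-11 on. node-11, node-58, and node-24 are on, so node-37 turns on (Gate 1). node-37 and node-24 are on, so node-16 turns on (Gate 8). [4 rule applications]
node-58 needs fewer.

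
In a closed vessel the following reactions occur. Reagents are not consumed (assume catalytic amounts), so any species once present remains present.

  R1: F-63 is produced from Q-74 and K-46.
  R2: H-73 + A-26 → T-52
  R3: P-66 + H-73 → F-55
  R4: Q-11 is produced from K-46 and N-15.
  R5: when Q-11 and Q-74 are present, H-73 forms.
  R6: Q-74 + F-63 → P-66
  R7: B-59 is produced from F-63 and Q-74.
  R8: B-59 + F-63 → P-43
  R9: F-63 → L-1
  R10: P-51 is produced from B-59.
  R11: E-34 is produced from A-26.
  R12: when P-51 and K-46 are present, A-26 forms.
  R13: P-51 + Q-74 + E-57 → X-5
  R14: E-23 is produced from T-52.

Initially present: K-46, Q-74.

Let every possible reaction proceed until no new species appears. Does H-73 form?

H-73 would need Q-11 and Q-74 (R5), but Q-11 never forms.

No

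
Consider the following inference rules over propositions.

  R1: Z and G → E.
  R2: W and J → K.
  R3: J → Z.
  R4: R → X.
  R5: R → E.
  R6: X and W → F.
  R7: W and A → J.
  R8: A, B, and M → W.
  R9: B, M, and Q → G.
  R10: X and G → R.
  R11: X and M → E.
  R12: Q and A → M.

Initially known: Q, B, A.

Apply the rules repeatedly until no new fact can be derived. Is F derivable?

F would need X and W (R6), but X is never established.

No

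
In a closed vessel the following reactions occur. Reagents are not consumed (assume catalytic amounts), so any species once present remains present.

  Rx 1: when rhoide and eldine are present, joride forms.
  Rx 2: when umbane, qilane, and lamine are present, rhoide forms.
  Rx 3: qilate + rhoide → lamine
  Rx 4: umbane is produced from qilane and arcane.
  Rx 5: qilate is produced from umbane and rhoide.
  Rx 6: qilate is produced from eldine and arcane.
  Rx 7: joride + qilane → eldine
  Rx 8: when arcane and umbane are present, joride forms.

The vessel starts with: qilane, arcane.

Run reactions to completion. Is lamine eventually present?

No

lamine would need qilate and rhoide (Rx 3), but rhoide never forms.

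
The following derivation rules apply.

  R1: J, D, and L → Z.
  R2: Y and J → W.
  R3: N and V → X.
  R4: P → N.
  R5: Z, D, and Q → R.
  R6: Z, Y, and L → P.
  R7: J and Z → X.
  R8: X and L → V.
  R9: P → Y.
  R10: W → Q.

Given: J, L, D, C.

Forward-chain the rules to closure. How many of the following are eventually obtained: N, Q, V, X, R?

2

J, D, and L hold, so Z follows (R1).
J and Z hold, so X follows (R7).
X and L hold, so V follows (R8).
N would need P (R4), but P is never established.
Q would need W (R10), but W is never established.
V: reached.
X: reached.
R would need Z, D, and Q (R5), but Q is never established.
Reached: V and X — 2 of the 5.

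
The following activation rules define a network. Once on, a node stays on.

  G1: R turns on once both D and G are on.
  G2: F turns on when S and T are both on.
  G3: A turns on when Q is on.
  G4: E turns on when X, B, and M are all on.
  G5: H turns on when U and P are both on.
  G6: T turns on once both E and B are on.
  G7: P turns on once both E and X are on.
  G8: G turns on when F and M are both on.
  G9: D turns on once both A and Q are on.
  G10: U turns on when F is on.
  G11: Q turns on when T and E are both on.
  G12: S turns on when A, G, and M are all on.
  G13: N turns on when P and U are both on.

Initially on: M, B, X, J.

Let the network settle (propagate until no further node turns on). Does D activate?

Yes

X, B, and M are on, so E turns on (G4).
E and B are on, so T turns on (G6).
G11: T and E on → Q on.
G3: Q on → A on.
G9: A and Q on → D on.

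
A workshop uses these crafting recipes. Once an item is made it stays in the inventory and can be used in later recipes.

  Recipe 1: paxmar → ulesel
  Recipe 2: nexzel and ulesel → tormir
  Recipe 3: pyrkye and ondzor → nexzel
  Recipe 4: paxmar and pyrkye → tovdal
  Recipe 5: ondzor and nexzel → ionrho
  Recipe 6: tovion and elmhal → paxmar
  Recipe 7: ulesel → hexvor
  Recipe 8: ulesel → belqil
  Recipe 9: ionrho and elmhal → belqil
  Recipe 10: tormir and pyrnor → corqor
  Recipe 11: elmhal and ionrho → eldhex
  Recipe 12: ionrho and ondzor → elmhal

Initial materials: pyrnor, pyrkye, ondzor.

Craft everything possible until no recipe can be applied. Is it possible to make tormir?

No

tormir would need nexzel and ulesel (Recipe 2), but ulesel is never obtained.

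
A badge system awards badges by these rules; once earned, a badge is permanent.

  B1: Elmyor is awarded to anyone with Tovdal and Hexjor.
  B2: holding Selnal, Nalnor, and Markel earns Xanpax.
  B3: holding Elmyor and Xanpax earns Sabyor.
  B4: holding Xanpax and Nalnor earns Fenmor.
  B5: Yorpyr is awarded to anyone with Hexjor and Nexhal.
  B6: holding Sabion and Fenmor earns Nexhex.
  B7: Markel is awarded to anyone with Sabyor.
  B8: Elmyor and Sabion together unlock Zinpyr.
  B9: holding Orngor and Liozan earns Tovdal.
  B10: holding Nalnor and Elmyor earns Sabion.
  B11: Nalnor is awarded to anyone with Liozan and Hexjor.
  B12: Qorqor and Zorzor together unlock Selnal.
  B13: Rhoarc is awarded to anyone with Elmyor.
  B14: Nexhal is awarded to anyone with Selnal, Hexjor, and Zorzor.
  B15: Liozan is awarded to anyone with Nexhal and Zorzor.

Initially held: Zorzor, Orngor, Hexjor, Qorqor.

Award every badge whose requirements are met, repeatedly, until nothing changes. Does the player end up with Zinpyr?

Yes

With Qorqor and Zorzor, Selnal is earned (B12).
With Selnal, Hexjor, and Zorzor, Nexhal is earned (B14).
With Nexhal and Zorzor, Liozan is earned (B15).
With Liozan and Hexjor, Nalnor is earned (B11).
With Orngor and Liozan, Tovdal is earned (B9).
With Tovdal and Hexjor, Elmyor is earned (B1).
With Nalnor and Elmyor, Sabion is earned (B10).
With Elmyor and Sabion, Zinpyr is earned (B8).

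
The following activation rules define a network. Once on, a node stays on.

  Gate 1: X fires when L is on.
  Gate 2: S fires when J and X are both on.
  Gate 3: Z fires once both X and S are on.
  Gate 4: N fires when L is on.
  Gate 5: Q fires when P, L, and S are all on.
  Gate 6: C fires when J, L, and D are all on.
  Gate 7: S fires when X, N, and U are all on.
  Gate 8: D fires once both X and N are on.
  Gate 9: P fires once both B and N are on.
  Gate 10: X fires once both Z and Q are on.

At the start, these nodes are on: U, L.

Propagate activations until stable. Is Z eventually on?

Yes

Gate 4: L on → N on.
L is on, so X fires (Gate 1).
Gate 7: X, N, and U on → S on.
Gate 3: X and S on → Z on.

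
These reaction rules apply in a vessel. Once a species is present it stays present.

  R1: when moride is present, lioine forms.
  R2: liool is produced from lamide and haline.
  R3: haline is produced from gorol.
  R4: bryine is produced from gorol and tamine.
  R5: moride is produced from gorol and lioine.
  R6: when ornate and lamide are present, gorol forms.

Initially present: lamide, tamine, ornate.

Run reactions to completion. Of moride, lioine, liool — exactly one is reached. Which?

ornate and lamide present → gorol forms (R6).
gorol present → haline forms (R3).
lamide and haline present → liool forms (R2).
moride would need gorol and lioine (R5), but lioine never forms. lioine would need moride (R1), but moride never forms.

liool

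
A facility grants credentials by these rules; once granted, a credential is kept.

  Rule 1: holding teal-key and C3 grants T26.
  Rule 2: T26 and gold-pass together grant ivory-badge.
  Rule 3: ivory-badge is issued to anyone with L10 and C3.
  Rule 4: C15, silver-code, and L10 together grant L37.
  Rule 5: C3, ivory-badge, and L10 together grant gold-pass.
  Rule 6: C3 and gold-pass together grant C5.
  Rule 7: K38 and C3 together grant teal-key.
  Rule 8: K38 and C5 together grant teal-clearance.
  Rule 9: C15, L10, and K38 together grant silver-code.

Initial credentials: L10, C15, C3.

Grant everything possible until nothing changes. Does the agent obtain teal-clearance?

teal-clearance would need K38 and C5 (Rule 8), but K38 is never granted.

No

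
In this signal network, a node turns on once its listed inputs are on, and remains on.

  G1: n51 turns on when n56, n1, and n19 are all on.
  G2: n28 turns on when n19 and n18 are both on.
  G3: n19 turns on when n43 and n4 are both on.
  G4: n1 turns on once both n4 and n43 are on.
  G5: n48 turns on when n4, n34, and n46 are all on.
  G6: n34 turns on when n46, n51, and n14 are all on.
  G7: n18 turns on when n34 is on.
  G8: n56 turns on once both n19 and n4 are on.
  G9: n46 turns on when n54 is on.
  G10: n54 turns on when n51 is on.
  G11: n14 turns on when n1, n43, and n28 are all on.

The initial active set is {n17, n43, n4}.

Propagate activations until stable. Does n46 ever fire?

n4 and n43 are on, so n1 turns on (G4).
G3: n43 and n4 on → n19 on.
n19 and n4 are on, so n56 turns on (G8).
G1: n56, n1, and n19 on → n51 on.
G10: n51 on → n54 on.
n54 is on, so n46 turns on (G9).

Yes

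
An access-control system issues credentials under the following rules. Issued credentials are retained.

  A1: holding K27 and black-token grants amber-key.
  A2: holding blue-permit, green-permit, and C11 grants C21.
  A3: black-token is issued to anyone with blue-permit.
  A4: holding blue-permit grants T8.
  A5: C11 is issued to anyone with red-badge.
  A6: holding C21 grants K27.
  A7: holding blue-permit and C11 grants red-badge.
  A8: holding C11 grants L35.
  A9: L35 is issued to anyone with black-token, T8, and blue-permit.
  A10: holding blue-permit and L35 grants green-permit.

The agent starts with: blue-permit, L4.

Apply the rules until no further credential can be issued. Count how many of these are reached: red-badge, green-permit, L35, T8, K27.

Holding blue-permit grants black-token (A3).
Holding blue-permit grants T8 (A4).
Holding black-token, T8, and blue-permit grants L35 (A9).
Holding blue-permit and L35 grants green-permit (A10).
red-badge would need blue-permit and C11 (A7), but C11 is never granted.
green-permit: reached.
L35: reached.
T8: reached.
K27 would need C21 (A6), but C21 is never granted.
Reached: green-permit, L35, and T8 — 3 of the 5.

3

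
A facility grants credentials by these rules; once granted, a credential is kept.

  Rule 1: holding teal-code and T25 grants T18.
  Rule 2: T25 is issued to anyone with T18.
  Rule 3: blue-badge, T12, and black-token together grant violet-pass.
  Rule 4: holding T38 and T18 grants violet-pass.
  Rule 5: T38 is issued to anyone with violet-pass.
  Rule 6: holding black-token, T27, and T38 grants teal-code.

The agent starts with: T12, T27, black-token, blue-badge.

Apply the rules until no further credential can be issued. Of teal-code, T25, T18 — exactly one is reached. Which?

teal-code

Holding blue-badge, T12, and black-token grants violet-pass (Rule 3).
Holding violet-pass grants T38 (Rule 5).
Holding black-token, T27, and T38 grants teal-code (Rule 6).
T25 would need T18 (Rule 2), but T18 is never granted. T18 would need teal-code and T25 (Rule 1), but T25 is never granted.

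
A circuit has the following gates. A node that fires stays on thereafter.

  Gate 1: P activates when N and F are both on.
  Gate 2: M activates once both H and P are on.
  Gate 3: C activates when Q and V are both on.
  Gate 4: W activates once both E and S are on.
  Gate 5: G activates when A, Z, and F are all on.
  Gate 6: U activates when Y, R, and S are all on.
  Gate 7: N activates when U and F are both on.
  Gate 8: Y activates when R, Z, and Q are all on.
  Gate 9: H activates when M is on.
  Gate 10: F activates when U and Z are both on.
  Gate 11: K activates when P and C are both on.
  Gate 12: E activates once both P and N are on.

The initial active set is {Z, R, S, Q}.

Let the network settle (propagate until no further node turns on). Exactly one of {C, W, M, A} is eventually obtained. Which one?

W

Gate 8: R, Z, and Q on → Y on.
Y, R, and S are on, so U activates (Gate 6).
U and Z are on, so F activates (Gate 10).
Gate 7: U and F on → N on.
N and F are on, so P activates (Gate 1).
Gate 12: P and N on → E on.
Gate 4: E and S on → W on.
M would need H and P (Gate 2), but H never turns on. No rule produces A, and it is not given. C would need Q and V (Gate 3), but V never turns on.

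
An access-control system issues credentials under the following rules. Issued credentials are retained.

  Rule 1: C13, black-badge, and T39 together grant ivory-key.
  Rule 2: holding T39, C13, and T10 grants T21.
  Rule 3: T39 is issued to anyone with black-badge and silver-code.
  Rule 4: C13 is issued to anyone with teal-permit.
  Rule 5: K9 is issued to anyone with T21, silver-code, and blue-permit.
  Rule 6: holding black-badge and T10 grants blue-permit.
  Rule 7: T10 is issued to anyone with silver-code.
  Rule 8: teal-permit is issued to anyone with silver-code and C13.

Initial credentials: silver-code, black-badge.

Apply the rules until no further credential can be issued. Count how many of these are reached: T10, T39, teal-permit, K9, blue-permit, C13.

Holding silver-code grants T10 (Rule 7).
Holding black-badge and silver-code grants T39 (Rule 3).
Holding black-badge and T10 grants blue-permit (Rule 6).
T10: reached.
T39: reached.
teal-permit would need silver-code and C13 (Rule 8), but C13 is never granted.
K9 would need T21, silver-code, and blue-permit (Rule 5), but T21 is never granted.
blue-permit: reached.
C13 would need teal-permit (Rule 4), but teal-permit is never granted.
Reached: T10, T39, and blue-permit — 3 of the 6.

3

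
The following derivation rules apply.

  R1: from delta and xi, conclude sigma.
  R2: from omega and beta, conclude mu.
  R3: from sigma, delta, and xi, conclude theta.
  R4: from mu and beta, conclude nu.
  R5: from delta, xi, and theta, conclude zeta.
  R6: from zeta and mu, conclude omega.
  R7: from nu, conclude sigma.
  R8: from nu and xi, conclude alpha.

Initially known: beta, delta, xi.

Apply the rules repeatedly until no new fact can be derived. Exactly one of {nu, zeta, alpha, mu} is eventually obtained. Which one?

zeta

delta and xi hold, so sigma follows (R1).
sigma, delta, and xi hold, so theta follows (R3).
From delta, xi, and theta, R5 gives zeta.
mu would need omega and beta (R2), but omega is never established. alpha would need nu and xi (R8), but nu is never established. nu would need mu and beta (R4), but mu is never established.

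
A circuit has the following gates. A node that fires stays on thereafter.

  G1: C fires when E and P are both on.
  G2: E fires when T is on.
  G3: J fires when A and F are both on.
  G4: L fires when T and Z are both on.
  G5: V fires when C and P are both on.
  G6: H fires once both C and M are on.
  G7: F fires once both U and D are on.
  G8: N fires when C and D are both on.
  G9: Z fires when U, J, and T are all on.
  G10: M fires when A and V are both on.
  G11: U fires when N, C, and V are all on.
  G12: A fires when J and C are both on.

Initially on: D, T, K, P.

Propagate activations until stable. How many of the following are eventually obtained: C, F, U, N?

4

T is on, so E fires (G2).
G1: E and P on → C on.
G5: C and P on → V on.
C and D are on, so N fires (G8).
G11: N, C, and V on → U on.
U and D are on, so F fires (G7).
C: reached.
F: reached.
U: reached.
N: reached.
All 4 are reached.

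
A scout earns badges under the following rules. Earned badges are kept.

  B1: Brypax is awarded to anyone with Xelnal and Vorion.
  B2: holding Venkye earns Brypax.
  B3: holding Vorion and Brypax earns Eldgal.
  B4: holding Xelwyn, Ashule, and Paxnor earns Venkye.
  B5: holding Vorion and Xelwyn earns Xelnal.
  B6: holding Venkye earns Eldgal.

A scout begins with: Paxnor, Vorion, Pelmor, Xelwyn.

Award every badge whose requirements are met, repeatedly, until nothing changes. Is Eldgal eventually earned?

Yes

With Vorion and Xelwyn, Xelnal is earned (B5).
With Xelnal and Vorion, Brypax is earned (B1).
With Vorion and Brypax, Eldgal is earned (B3).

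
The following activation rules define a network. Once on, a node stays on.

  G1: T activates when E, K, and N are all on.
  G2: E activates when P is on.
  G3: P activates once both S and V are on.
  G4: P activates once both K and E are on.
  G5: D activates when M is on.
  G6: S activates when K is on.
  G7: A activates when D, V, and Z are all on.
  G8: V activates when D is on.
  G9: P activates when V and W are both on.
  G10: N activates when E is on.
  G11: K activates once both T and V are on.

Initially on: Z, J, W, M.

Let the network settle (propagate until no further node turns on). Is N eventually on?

M is on, so D activates (G5).
D is on, so V activates (G8).
V and W are on, so P activates (G9).
G2: P on → E on.
E is on, so N activates (G10).

Yes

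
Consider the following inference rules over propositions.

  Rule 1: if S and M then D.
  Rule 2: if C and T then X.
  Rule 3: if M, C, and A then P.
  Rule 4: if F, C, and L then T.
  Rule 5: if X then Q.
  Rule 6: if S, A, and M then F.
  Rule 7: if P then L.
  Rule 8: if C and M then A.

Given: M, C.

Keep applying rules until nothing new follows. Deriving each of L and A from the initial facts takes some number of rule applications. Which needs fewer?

A

A: From C and M, Rule 8 gives A. [1 rule application]
L: C and M hold, so A follows (Rule 8). From M, C, and A, Rule 3 gives P. P holds, so L follows (Rule 7). [3 rule applications]
A needs fewer.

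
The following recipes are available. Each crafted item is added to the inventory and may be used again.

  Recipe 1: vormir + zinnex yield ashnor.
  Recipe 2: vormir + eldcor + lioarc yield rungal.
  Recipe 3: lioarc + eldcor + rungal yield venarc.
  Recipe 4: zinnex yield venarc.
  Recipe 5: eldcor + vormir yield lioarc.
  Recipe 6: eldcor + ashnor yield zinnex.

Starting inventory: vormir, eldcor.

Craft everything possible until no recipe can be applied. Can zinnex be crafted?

zinnex would need eldcor and ashnor (Recipe 6), but ashnor is never obtained.

No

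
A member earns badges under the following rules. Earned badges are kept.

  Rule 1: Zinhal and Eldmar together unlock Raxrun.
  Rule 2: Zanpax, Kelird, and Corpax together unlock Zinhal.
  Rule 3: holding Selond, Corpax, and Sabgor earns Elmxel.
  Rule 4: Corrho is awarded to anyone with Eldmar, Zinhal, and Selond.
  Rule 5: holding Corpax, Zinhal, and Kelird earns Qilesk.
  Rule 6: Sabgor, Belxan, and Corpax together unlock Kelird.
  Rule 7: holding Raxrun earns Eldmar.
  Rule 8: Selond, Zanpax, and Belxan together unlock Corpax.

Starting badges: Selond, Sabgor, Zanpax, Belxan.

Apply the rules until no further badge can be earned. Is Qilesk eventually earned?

Yes

With Selond, Zanpax, and Belxan, Corpax is earned (Rule 8).
With Sabgor, Belxan, and Corpax, Kelird is earned (Rule 6).
With Zanpax, Kelird, and Corpax, Zinhal is earned (Rule 2).
With Corpax, Zinhal, and Kelird, Qilesk is earned (Rule 5).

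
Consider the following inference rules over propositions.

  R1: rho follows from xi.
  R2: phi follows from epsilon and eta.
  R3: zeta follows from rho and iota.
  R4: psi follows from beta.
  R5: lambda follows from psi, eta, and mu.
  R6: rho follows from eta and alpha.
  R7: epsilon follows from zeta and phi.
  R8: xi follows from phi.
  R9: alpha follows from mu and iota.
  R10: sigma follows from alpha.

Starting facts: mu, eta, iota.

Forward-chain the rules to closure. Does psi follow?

No

psi would need beta (R4), but beta is never established.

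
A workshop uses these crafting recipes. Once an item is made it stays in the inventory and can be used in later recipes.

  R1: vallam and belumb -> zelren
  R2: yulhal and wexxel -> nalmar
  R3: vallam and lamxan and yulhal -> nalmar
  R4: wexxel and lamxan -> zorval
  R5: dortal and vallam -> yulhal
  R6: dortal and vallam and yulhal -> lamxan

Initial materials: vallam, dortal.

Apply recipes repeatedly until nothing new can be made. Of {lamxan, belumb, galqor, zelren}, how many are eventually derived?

1

Using R5, dortal and vallam make yulhal.
dortal and vallam and yulhal -> lamxan (R6).
lamxan: reached.
No rule produces belumb, and it is not given.
No rule produces galqor, and it is not given.
zelren would need vallam and belumb (R1), but belumb is never obtained.
Reached: lamxan — 1 of the 4.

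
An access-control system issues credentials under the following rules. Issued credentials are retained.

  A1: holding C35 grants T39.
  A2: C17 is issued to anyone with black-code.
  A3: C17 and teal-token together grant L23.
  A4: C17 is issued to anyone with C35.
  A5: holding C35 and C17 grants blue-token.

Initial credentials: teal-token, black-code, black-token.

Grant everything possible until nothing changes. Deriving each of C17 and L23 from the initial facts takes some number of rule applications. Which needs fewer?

C17

C17: Holding black-code grants C17 (A2). [1 rule application]
L23: Holding black-code grants C17 (A2). Holding C17 and teal-token grants L23 (A3). [2 rule applications]
C17 needs fewer.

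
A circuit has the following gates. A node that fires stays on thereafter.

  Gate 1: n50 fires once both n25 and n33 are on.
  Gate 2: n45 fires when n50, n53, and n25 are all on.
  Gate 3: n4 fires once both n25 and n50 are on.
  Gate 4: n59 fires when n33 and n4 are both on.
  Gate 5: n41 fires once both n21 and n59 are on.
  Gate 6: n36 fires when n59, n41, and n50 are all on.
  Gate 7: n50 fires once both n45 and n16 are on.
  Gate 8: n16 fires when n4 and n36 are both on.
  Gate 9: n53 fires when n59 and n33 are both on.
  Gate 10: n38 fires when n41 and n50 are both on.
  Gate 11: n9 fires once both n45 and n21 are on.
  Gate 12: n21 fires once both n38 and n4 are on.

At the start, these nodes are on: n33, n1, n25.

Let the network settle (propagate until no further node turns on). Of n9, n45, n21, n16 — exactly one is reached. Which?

n45

Gate 1: n25 and n33 on → n50 on.
n25 and n50 are on, so n4 fires (Gate 3).
Gate 4: n33 and n4 on → n59 on.
Gate 9: n59 and n33 on → n53 on.
n50, n53, and n25 are on, so n45 fires (Gate 2).
n16 would need n4 and n36 (Gate 8), but n36 never turns on. n21 would need n38 and n4 (Gate 12), but n38 never turns on. n9 would need n45 and n21 (Gate 11), but n21 never turns on.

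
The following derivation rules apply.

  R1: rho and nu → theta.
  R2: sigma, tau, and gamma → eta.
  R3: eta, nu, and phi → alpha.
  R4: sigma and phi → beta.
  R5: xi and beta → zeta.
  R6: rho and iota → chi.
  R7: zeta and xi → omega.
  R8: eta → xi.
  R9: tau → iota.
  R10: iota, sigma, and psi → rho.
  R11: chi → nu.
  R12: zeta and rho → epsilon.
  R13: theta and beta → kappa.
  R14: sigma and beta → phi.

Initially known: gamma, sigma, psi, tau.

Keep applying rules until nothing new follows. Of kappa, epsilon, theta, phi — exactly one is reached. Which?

theta

From tau, R9 gives iota.
From iota, sigma, and psi, R10 gives rho.
From rho and iota, R6 gives chi.
From chi, R11 gives nu.
rho and nu hold, so theta follows (R1).
epsilon would need zeta and rho (R12), but zeta is never established. kappa would need theta and beta (R13), but beta is never established. phi would need sigma and beta (R14), but beta is never established.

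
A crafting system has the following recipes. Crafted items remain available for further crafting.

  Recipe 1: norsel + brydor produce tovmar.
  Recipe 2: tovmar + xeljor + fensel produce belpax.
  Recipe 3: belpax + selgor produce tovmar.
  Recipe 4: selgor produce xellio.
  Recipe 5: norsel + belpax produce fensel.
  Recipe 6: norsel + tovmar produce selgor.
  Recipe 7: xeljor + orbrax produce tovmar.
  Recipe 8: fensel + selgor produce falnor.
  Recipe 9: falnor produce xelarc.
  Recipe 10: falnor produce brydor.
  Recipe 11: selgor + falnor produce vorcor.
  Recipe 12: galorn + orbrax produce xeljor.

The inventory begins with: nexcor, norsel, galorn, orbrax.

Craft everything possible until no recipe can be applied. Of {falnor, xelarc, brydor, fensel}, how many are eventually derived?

falnor would need fensel and selgor (Recipe 8), but fensel is never obtained.
xelarc would need falnor (Recipe 9), but falnor is never obtained.
brydor would need falnor (Recipe 10), but falnor is never obtained.
fensel would need norsel and belpax (Recipe 5), but belpax is never obtained.
None of the 4 are reached.

0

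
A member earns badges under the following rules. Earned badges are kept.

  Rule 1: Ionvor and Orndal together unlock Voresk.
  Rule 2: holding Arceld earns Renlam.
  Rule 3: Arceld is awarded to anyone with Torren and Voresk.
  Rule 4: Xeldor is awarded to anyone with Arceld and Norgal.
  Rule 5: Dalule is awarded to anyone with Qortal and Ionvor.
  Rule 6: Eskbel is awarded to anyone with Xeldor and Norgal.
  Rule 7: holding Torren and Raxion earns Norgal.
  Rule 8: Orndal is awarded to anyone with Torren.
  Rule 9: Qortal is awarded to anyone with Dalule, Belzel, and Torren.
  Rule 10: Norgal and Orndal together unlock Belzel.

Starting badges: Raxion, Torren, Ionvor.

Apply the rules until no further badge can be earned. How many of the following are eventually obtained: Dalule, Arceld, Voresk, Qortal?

2

With Torren, Orndal is earned (Rule 8).
With Ionvor and Orndal, Voresk is earned (Rule 1).
With Torren and Voresk, Arceld is earned (Rule 3).
Dalule would need Qortal and Ionvor (Rule 5), but Qortal is never earned.
Arceld: reached.
Voresk: reached.
Qortal would need Dalule, Belzel, and Torren (Rule 9), but Dalule is never earned.
Reached: Arceld and Voresk — 2 of the 4.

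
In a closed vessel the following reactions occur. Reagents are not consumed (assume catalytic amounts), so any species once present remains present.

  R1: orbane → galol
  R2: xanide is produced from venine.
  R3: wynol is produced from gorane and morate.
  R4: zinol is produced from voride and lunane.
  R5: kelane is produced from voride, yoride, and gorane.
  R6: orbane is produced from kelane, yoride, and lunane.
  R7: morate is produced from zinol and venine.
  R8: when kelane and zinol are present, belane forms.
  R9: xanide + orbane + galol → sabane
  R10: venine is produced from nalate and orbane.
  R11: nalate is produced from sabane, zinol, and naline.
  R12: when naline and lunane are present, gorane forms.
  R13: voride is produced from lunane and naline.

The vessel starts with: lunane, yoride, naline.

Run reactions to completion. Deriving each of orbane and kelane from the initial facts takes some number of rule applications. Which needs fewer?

kelane

kelane: naline and lunane present → gorane forms (R12). lunane and naline present → voride forms (R13). voride, yoride, and gorane present → kelane forms (R5). [3 rule applications]
orbane: naline and lunane present → gorane forms (R12). lunane and naline present → voride forms (R13). voride, yoride, and gorane present → kelane forms (R5). kelane, yoride, and lunane present → orbane forms (R6). [4 rule applications]
kelane needs fewer.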